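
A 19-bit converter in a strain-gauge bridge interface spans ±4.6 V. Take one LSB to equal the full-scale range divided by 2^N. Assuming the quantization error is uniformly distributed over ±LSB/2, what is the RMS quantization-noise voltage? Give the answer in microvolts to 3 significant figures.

The full-scale span is 4.6 − (-4.6) = 9.2 V.
LSB = 9.2 V / 2^19 = 17.548 µV.
RMS of a uniform error over width LSB is LSB/√12 = 5.07 µV.

5.07 µV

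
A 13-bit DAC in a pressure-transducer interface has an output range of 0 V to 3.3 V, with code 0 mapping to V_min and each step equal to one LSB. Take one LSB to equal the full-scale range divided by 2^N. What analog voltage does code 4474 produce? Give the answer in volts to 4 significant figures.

1.802 V

V_FS = 3.3 V. LSB = 3.3 V / 2^13.
Output = V_min + (4474/8192) × range = 0 + 0.546143 × 3.3 V
      = 0 V + 1.80227 V = 1.80227 V.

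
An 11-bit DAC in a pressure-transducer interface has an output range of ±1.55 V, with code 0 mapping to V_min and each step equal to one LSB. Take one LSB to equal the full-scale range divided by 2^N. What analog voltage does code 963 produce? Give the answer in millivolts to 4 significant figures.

-92.33 mV

Range = 1.55 − (-1.55) = 3.1 V. LSB = 3.1 V / 2^11.
V_out = V_min + code × LSB = -1.55 V + 963 × 3.1 V / 2048
      = -1.55 + 1.45767 = -0.0923340 V.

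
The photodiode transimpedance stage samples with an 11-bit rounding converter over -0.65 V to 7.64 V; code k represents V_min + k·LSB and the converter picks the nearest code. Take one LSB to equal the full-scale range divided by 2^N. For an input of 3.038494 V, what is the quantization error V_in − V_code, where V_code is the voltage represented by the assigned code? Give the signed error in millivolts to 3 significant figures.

Full-scale range = 7.64 V − (-0.65 V) = 8.29 V. LSB = 8.29 V / 2^11 ≈ 4.048 mV.
Position in LSBs: (3.038494 − (-0.65)) × 2048/8.29 = 911.2226; rounding gives k = 911.
V_code = -0.65 + (911/2048) × 8.29 = 3.037592773 V.
Error = V_in − V_code = 3.038494 − (3.037592773) = +0.901 mV.

+0.901 mV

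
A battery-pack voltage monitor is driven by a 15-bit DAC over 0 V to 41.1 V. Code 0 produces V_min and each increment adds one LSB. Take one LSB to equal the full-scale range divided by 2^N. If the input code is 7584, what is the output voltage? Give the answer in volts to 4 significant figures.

V_FS = 41.1 V. LSB = 41.1 V / 2^15.
V_out = V_min + code × LSB = 0 V + 7584 × 41.1 V / 32768
      = 0 V + 9.51240 V = 9.51240 V.

9.512 V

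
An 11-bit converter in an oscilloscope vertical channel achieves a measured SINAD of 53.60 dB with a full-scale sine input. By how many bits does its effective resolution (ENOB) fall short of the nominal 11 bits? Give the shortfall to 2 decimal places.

2.39 bits

N_eff = (53.60 − 1.76)/6.02 = 8.6113 bits.
Shortfall = 11 − 8.6113 = 2.3887 bits.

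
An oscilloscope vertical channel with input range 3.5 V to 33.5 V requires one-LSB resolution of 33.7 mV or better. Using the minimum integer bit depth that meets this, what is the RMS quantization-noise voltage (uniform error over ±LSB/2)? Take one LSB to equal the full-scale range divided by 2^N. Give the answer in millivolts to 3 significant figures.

Full-scale range = 33.5 V − (3.5 V) = 30 V.
Required number of levels: 30/33.7 mV = 890.21; smallest N with 2^N ≥ that is 10.
One LSB is 30 V / 1024 = 29.297 mV.
RMS noise = LSB/√12 = 8.46 mV.

8.46 mV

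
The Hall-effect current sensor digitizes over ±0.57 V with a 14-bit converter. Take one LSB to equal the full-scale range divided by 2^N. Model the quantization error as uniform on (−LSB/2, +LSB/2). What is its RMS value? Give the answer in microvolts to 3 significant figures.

Full-scale range = 0.57 V − (-0.57 V) = 1.14 V.
Step size = 1.14/16384 V = 69.580 µV.
RMS of a uniform error over width LSB is LSB/√12 = 20.1 µV.

20.1 µV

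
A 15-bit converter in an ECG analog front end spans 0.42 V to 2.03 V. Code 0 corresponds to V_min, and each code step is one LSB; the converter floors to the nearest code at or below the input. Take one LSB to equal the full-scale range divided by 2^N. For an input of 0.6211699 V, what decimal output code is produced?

4094

Full-scale range = 2.03 V − (0.42 V) = 1.61 V. LSB = 1.61 V / 2^15 ≈ 49.13 µV.
code = ⌊(V_in − V_min)/LSB⌋ = ⌊(V_in − V_min) × 2^15 / range⌋
     = ⌊(0.6211699 − (0.42)) × 32768 / 1.61⌋ = ⌊0.2011699 × 32768/1.61⌋
     = ⌊4094.370⌋ = 4094.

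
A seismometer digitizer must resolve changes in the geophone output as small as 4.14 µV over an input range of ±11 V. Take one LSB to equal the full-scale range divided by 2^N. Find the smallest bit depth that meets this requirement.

23 bits

The full-scale span is 11 − (-11) = 22 V.
Need 2^N ≥ 22 V / 4.14 µV = 5.314e6 → N_min = 23.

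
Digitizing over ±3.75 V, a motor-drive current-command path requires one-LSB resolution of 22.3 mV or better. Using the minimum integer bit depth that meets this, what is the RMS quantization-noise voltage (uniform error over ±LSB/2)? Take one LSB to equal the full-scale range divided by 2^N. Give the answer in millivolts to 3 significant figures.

4.23 mV

Range = 3.75 − (-3.75) = 7.5 V.
7.5 V / 22.3 mV = 336.3. Since 2^8 = 256 and 2^9 = 512, N = 9.
LSB = 7.5 V / 2^9 = 14.648 mV.
σ_q = LSB/√12 = 14.648 mV/3.4641 = 4.23 mV.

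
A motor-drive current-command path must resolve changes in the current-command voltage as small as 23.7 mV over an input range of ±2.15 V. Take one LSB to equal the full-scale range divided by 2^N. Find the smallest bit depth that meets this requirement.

8 bits

Range = 2.15 − (-2.15) = 4.3 V.
Required number of levels: 4.3/23.7 mV = 181.43; smallest N with 2^N ≥ that is 8.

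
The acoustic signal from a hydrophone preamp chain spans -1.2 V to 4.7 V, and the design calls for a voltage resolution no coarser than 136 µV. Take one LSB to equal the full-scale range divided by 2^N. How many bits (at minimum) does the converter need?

Range = 4.7 − (-1.2) = 5.9 V.
Need 2^N ≥ 5.9 V / 136 µV = 43380 → N_min = 16.

16 bits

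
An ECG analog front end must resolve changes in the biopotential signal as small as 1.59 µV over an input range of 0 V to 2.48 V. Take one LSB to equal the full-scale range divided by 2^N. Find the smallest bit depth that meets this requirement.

Span = 2.48 V.
Levels needed ≥ 2.48/1.59 µV = 1.560e6. 2^21 = 2097152 suffices, so N_min = 21.

21 bits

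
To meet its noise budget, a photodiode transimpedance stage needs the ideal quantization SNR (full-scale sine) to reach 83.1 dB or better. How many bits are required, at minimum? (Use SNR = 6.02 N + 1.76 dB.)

6.02 N + 1.76 ≥ 83.1 gives N ≥ 13.512, so the minimum integer is 14.

14 bits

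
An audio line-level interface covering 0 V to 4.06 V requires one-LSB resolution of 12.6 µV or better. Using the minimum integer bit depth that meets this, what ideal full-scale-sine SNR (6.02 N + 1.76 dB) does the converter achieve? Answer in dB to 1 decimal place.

V_FS = 4.06 V.
Need 2^N ≥ 4.06 V / 12.6 µV = 322200 → N_min = 19.
Ideal SNR at N = 19: 6.02·19 + 1.76 = 116.1 dB.

116.1 dB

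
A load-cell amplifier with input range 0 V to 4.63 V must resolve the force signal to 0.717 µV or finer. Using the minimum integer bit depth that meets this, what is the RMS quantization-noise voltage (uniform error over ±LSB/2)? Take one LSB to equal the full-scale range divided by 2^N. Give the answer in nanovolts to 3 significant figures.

159 nV

Range is 4.63 V.
Levels needed ≥ 4.63/0.717 µV = 6.457e6. 2^23 = 8388608 suffices, so N_min = 23.
LSB = 4.63 V / 2^23 = 0.55194 µV.
V_rms = LSB/√12 = 159 nV.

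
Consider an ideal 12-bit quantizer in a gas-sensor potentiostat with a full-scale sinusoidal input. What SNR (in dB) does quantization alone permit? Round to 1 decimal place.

74.0 dB

Ideal quantization SNR: 6.02 × 12 + 1.76 dB = 74.0 dB.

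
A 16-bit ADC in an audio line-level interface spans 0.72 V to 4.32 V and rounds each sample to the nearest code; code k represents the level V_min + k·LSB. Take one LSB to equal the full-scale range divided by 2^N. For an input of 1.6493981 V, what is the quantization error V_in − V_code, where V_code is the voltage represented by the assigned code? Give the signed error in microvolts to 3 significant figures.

+9.67 µV

Span: 4.32 V − (0.72 V) = 3.6 V. LSB = 3.6 V / 2^16 ≈ 54.93 µV.
(V_in − V_min)/LSB = (1.6493981 − (0.72)) × 65536/3.6 = 16919.1761 → nearest code k = 16919.
V_code = V_min + k × range/2^16 = 0.72 + 16919 × 3.6/65536 = 1.6493884277 V.
Error = V_in − V_code = 1.6493981 − (1.6493884277) = +9.67 µV.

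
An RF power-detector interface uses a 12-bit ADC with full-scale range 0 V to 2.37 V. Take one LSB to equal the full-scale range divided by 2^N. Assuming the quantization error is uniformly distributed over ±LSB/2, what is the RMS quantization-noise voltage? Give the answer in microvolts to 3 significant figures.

Full-scale range = 2.37 V.
Step size = 2.37/4096 V = 0.57861 mV.
RMS of a uniform error over width LSB is LSB/√12 = 167 µV.

167 µV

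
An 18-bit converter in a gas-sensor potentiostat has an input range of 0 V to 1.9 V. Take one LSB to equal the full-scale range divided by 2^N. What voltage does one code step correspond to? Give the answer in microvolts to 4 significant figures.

Span = 1.9 V.
2^18 = 262144 levels.
LSB = 1.9 V ÷ 2^18 = 1.9/262144 V = 7.248 µV.

7.248 µV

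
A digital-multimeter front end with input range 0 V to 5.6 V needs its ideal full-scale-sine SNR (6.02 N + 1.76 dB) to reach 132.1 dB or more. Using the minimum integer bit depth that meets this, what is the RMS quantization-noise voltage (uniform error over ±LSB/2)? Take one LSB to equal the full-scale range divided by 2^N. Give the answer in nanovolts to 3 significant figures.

385 nV

Span = 5.6 V.
N ≥ (132.1 − 1.76)/6.02 = 21.651 → N_min = 22.
LSB = 5.6 V ÷ 2^22 = 5.6/4194304 V = 1.3351 µV.
σ_q = LSB/√12 = 1.3351 µV/3.4641 = 385 nV.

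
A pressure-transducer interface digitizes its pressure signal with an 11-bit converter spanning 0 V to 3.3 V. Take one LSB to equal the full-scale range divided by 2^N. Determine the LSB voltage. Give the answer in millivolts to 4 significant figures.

Range is 3.3 V.
Number of codes = 2^11 = 2048.
One LSB is 3.3 V / 2048 = 1.611 mV.

1.611 mV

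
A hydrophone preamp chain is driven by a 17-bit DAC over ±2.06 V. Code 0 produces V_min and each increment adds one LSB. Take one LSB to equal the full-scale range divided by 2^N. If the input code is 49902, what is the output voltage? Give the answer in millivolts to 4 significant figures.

The full-scale span is 2.06 − (-2.06) = 4.12 V. LSB = 4.12 V / 2^17.
Output = V_min + (49902/131072) × range = -2.06 + 0.380722 × 4.12 V
      = -2.06 V + 1.56857 V = -0.491425 V.

-491.4 mV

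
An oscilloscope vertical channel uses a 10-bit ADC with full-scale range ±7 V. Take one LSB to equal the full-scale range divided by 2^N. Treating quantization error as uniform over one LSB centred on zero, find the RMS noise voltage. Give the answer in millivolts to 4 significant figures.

Range = 7 − (-7) = 14 V.
LSB = 14 V / 2^10 = 13.6719 mV.
For a uniform distribution on [−LSB/2, +LSB/2], V_rms = LSB/√12 = 13.6719 mV/3.4641 = 3.947 mV.

3.947 mV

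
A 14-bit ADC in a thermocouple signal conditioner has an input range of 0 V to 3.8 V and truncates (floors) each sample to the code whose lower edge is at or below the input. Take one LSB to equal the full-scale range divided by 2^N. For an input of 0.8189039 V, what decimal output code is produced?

3530

Full-scale range = 3.8 V. LSB = 3.8 V / 2^14 ≈ 231.9 µV.
V_in − V_min = 0.8189039 − (0) = 0.8189039 V.
Divide by LSB: 0.8189039 × 16384/3.8 = 3530.7688.
Truncating gives code 3530.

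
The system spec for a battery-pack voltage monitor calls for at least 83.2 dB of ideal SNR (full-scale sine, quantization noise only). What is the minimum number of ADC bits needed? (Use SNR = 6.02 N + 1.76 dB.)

14 bits

Required N = ⌈(83.2 − 1.76)/6.02⌉ = ⌈13.528⌉ = 14.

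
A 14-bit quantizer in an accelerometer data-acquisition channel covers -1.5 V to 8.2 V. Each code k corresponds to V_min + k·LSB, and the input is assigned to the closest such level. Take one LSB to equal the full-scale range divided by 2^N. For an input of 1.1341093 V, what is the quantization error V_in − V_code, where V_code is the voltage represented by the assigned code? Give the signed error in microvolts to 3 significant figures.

Span: 8.2 V − (-1.5 V) = 9.7 V. LSB = 9.7 V / 2^14 ≈ 0.5920 mV.
(V_in − V_min)/LSB = (1.1341093 − (-1.5)) × 16384/9.7 = 4449.2007 → nearest code k = 4449.
Reconstructed level: -1.5 + 4449 × 9.7/16384 V = 1.1339904785 V.
Error = V_in − V_code = 1.1341093 − (1.1339904785) = +119 µV.

+119 µV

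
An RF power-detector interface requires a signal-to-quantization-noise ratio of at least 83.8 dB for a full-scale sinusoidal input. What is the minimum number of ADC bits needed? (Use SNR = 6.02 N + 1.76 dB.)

14 bits

N ≥ (83.8 − 1.76)/6.02 = 13.628 → N_min = 14.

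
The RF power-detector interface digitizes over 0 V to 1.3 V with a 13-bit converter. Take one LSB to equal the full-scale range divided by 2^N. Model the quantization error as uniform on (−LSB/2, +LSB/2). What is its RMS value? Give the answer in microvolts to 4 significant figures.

45.81 µV

Span = 1.3 V.
LSB = 1.3 V / 2^13 = 158.691 µV.
V_rms = LSB/√12 = 158.691 µV / √12 = 45.81 µV.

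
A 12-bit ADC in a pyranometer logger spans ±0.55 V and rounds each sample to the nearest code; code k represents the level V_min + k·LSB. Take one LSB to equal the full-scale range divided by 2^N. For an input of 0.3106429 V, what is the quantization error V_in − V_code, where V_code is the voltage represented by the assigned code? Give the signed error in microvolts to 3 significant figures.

−74.9 µV

Range = 0.55 − (-0.55) = 1.1 V. LSB = 1.1 V / 2^12 ≈ 268.6 µV.
Position in LSBs: (0.3106429 − (-0.55)) × 4096/1.1 = 3204.7212; rounding gives k = 3205.
Reconstructed level: -0.55 + 3205 × 1.1/4096 V = 0.3107177734 V.
e = 0.3106429 − (0.3107177734) = −74.9 µV.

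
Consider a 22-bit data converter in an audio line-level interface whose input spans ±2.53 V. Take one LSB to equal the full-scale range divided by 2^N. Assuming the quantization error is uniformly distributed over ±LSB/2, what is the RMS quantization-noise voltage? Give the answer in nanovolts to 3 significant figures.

Range = 2.53 − (-2.53) = 5.06 V.
LSB = 5.06 V ÷ 2^22 = 5.06/4194304 V = 1.2064 µV.
RMS of a uniform error over width LSB is LSB/√12 = 348 nV.

348 nV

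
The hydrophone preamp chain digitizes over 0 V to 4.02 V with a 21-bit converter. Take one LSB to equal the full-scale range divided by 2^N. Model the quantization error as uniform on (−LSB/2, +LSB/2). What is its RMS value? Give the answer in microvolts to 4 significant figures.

0.5534 µV

Range is 4.02 V.
One LSB is 4.02 V / 2097152 = 1.91689 µV.
RMS of a uniform error over width LSB is LSB/√12 = 0.5534 µV.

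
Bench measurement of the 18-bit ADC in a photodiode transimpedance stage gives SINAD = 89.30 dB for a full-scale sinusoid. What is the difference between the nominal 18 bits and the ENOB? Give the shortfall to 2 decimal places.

3.46 bits

ENOB = (SINAD − 1.76)/6.02 = (89.30 − 1.76)/6.02 = 14.5415 bits.
18 − 14.5415 = 3.46 bits below nominal.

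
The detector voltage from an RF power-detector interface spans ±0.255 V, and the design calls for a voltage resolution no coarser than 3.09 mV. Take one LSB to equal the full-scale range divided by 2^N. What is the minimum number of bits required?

8 bits

Span: 0.255 V − (-0.255 V) = 0.51 V.
0.51 V / 3.09 mV = 165.0. Since 2^7 = 128 and 2^8 = 256, N = 8.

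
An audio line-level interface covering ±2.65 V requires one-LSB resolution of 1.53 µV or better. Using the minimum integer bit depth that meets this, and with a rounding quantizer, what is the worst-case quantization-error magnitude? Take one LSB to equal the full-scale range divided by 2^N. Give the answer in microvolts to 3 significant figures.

0.632 µV

Range = 2.65 − (-2.65) = 5.3 V.
Required number of levels: 5.3/1.53 µV = 3.4641e6; smallest N with 2^N ≥ that is 22.
LSB = 5.3 V ÷ 2^22 = 5.3/4194304 V = 1.2636 µV.
Half an LSB is 0.632 µV.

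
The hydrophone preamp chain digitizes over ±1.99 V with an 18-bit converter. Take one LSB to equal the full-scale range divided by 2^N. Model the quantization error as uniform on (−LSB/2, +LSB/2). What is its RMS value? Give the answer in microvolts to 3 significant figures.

4.38 µV

Full-scale range = 1.99 V − (-1.99 V) = 3.98 V.
LSB = 3.98 V / 2^18 = 15.182 µV.
For a uniform distribution on [−LSB/2, +LSB/2], V_rms = LSB/√12 = 15.182 µV/3.4641 = 4.38 µV.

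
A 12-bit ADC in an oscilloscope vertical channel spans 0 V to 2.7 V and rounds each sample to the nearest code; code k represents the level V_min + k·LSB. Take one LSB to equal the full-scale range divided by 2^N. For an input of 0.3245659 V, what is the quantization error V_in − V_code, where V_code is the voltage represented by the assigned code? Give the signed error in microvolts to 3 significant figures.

+249 µV

Full-scale range = 2.7 V. LSB = 2.7 V / 2^12 ≈ 0.6592 mV.
Position in LSBs: (0.3245659 − (0)) × 4096/2.7 = 492.3785; rounding gives k = 492.
Reconstructed level: 0 + 492 × 2.7/4096 V = 0.3243164063 V.
e = 0.3245659 − (0.3243164063) = +249 µV.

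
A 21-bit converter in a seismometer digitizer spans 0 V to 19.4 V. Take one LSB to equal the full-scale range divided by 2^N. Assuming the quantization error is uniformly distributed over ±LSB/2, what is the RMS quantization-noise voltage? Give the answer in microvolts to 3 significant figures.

2.67 µV

Span = 19.4 V.
LSB = 19.4 V ÷ 2^21 = 19.4/2097152 V = 9.2506 µV.
V_rms = LSB/√12 = 9.2506 µV / √12 = 2.67 µV.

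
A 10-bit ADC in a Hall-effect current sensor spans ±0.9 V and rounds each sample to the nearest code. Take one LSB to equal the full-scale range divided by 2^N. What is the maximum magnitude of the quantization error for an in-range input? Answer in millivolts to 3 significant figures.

Full-scale range = 0.9 V − (-0.9 V) = 1.8 V.
LSB = 1.8 V ÷ 2^10 = 1.8/1024 V = 1.7578 mV.
Worst-case error for round-to-nearest is half an LSB: 0.879 mV.

0.879 mV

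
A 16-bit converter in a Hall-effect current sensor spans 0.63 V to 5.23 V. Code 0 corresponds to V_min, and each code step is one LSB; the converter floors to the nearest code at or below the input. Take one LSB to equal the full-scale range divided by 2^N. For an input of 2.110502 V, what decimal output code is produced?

21092

Full-scale range = 5.23 V − (0.63 V) = 4.6 V. LSB = 4.6 V / 2^16 ≈ 70.19 µV.
(V_in − V_min) × 2^16/range = (2.110502 − (0.63)) × 65536/4.6 = 21092.648.
Floor → code = 21092.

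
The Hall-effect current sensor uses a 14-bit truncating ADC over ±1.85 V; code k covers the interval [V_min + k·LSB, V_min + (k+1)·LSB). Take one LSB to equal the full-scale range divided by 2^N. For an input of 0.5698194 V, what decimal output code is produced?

Span: 1.85 V − (-1.85 V) = 3.7 V. LSB = 3.7 V / 2^14 ≈ 225.8 µV.
V_in − V_min = 0.5698194 − (-1.85) = 2.4198194 V.
Divide by LSB: 2.4198194 × 16384/3.7 = 10715.2219.
Truncating gives code 10715.

10715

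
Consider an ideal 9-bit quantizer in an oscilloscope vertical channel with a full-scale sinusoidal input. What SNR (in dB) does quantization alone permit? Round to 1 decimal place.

6.02(9) + 1.76 = 54.18 + 1.76 = 55.94 dB.

55.9 dB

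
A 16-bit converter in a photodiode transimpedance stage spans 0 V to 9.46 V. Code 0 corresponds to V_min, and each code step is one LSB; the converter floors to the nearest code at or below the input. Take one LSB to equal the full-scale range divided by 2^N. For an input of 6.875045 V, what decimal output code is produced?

47628

V_FS = 9.46 V. LSB = 9.46 V / 2^16 ≈ 144.3 µV.
code = ⌊(V_in − V_min)/LSB⌋ = ⌊(V_in − V_min) × 2^16 / range⌋
     = ⌊(6.875045 − (0)) × 65536 / 9.46⌋ = ⌊6.875045 × 65536/9.46⌋
     = ⌊47628.219⌋ = 47628.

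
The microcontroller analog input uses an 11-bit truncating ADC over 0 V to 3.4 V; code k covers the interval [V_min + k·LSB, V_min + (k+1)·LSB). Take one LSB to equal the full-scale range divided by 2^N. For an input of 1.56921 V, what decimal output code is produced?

945

V_FS = 3.4 V. LSB = 3.4 V / 2^11 ≈ 1.660 mV.
code = ⌊(V_in − V_min)/LSB⌋ = ⌊(V_in − V_min) × 2^11 / range⌋
     = ⌊(1.56921 − (0)) × 2048 / 3.4⌋ = ⌊1.56921 × 2048/3.4⌋
     = ⌊945.218⌋ = 945.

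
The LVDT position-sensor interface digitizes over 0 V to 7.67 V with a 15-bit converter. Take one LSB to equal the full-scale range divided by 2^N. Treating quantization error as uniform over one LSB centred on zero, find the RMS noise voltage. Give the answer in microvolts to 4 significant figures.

67.57 µV

Span = 7.67 V.
LSB = 7.67 V ÷ 2^15 = 7.67/32768 V = 234.070 µV.
σ_q = LSB/√12 = 234.070 µV/3.4641 = 67.57 µV.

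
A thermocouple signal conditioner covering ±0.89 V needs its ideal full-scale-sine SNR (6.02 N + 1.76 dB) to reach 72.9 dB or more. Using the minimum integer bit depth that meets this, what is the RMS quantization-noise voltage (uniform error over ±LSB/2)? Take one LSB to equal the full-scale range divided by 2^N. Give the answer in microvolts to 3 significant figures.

125 µV

Span: 0.89 V − (-0.89 V) = 1.78 V.
6.02 N + 1.76 ≥ 72.9 gives N ≥ 11.817, so the minimum integer is 12.
LSB = 1.78 V / 2^12 = 434.57 µV.
V_rms = LSB/√12 = 125 µV.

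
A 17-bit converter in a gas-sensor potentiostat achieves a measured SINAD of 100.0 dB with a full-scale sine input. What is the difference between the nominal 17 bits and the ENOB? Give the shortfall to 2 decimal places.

0.68 bits

N_eff = (100.0 − 1.76)/6.02 = 16.3189 bits.
Lost resolution: 17 − 16.3189 = 0.6811 bits.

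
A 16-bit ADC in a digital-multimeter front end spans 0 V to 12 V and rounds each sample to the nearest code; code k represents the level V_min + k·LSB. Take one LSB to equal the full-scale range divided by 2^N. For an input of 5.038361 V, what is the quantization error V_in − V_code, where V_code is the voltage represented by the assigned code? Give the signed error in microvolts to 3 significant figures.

+30.9 µV

Span = 12 V. LSB = 12 V / 2^16 ≈ 183.1 µV.
(V_in − V_min)/LSB = (5.038361 − (0)) × 65536/12 = 27516.1689 → nearest code k = 27516.
V_code = 0 + (27516/65536) × 12 = 5.0383300781 V.
e = 5.038361 − (5.0383300781) = +30.9 µV.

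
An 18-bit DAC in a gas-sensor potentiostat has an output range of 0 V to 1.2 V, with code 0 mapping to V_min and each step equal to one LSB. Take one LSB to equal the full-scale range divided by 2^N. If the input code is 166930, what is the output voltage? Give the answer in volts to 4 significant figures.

0.7641 V

V_FS = 1.2 V. LSB = 1.2 V / 2^18.
V_out = 0 + 166930 × (1.2/262144) V
      = 0 + 0.764145 = 0.764145 V.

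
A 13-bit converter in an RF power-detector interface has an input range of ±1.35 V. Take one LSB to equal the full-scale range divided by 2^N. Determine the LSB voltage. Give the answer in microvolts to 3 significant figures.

330 µV

The full-scale span is 1.35 − (-1.35) = 2.7 V.
Number of codes = 2^13 = 8192.
Step size = 2.7/8192 V = 330 µV.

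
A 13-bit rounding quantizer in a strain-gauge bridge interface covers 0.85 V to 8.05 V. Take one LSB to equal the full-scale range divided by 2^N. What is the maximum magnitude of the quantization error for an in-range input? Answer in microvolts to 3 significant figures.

Full-scale range = 8.05 V − (0.85 V) = 7.2 V.
LSB = 7.2 V ÷ 2^13 = 7.2/8192 V = 0.87891 mV.
Worst-case error for round-to-nearest is half an LSB: 439 µV.

439 µV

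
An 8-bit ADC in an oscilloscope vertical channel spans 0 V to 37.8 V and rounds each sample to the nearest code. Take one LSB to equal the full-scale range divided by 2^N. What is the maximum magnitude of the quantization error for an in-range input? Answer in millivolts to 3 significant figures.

Full-scale range = 37.8 V.
LSB = 37.8 V / 2^8 = 147.66 mV.
A rounding quantizer has |error| ≤ LSB/2 = 73.8 mV.

73.8 mV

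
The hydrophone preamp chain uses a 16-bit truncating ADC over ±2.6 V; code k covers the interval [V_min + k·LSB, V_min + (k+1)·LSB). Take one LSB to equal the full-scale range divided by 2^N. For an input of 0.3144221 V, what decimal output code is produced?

Range = 2.6 − (-2.6) = 5.2 V. LSB = 5.2 V / 2^16 ≈ 79.35 µV.
code = ⌊(V_in − V_min)/LSB⌋ = ⌊(V_in − V_min) × 2^16 / range⌋
     = ⌊(0.3144221 − (-2.6)) × 65536 / 5.2⌋ = ⌊2.9144221 × 65536/5.2⌋
     = ⌊36730.686⌋ = 36730.

36730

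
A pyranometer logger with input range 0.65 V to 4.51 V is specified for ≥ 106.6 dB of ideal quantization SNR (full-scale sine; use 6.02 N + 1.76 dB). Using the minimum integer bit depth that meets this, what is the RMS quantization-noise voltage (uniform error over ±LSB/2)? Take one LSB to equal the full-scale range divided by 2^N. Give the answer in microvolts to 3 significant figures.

4.25 µV

Span: 4.51 V − (0.65 V) = 3.86 V.
Required N = ⌈(106.6 − 1.76)/6.02⌉ = ⌈17.415⌉ = 18.
LSB = 3.86 V ÷ 2^18 = 3.86/262144 V = 14.725 µV.
RMS noise = LSB/√12 = 4.25 µV.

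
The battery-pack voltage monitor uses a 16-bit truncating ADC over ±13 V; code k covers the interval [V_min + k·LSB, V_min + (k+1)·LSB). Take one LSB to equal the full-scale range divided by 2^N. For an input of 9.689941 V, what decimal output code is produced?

57192

Range = 13 − (-13) = 26 V. LSB = 26 V / 2^16 ≈ 396.7 µV.
(V_in − V_min) × 2^16/range = (9.689941 − (-13)) × 65536/26 = 57192.614.
Floor → code = 57192.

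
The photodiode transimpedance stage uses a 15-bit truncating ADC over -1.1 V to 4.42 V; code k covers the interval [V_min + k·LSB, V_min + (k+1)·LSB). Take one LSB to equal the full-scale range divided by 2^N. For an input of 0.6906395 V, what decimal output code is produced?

The full-scale span is 4.42 − (-1.1) = 5.52 V. LSB = 5.52 V / 2^15 ≈ 168.5 µV.
(V_in − V_min) × 2^15/range = (0.6906395 − (-1.1)) × 32768/5.52 = 10629.651.
Floor → code = 10629.

10629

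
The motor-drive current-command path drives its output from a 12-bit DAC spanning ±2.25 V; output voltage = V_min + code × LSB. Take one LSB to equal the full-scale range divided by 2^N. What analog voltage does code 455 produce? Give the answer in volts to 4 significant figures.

Range = 2.25 − (-2.25) = 4.5 V. LSB = 4.5 V / 2^12.
V_out = V_min + code × LSB = -2.25 V + 455 × 4.5 V / 4096
      = -2.25 + 0.499878 = -1.75012 V.

-1.750 V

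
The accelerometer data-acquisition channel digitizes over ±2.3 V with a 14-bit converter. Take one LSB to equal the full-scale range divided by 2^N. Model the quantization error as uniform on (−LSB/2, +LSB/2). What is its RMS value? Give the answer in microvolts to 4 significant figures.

Full-scale range = 2.3 V − (-2.3 V) = 4.6 V.
LSB = 4.6 V ÷ 2^14 = 4.6/16384 V = 280.762 µV.
V_rms = LSB/√12 = 280.762 µV / √12 = 81.05 µV.

81.05 µV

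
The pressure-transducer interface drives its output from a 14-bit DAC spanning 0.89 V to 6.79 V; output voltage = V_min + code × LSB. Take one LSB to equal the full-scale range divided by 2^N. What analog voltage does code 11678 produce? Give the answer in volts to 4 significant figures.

Full-scale range = 6.79 V − (0.89 V) = 5.9 V. LSB = 5.9 V / 2^14.
Output = V_min + (11678/16384) × range = 0.89 + 0.712769 × 5.9 V
      = 0.89 + 4.20533 = 5.09533 V.

5.095 V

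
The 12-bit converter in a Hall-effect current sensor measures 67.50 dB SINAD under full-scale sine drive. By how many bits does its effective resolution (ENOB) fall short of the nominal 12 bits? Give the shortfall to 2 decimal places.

N_eff = (67.50 − 1.76)/6.02 = 10.9203 bits.
Lost resolution: 12 − 10.9203 = 1.0797 bits.

1.08 bits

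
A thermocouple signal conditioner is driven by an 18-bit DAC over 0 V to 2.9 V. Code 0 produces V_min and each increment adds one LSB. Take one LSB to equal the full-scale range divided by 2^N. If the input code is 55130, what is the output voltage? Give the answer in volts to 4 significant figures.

Full-scale range = 2.9 V. LSB = 2.9 V / 2^18.
V_out = V_min + code × LSB = 0 V + 55130 × 2.9 V / 262144
      = 0 V + 0.609882 V = 0.609882 V.

0.6099 V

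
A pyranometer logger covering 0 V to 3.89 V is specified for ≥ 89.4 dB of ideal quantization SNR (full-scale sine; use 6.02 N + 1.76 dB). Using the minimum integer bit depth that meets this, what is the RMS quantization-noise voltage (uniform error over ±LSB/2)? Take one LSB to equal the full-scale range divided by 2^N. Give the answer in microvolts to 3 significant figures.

Span = 3.89 V.
6.02 N + 1.76 ≥ 89.4 gives N ≥ 14.558, so the minimum integer is 15.
Step size = 3.89/32768 V = 118.71 µV.
RMS noise = LSB/√12 = 34.3 µV.

34.3 µV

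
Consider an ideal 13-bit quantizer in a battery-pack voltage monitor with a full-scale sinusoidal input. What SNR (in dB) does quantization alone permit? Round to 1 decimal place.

SNR = 6.02·13 + 1.76 = 80.02 dB.

80.0 dB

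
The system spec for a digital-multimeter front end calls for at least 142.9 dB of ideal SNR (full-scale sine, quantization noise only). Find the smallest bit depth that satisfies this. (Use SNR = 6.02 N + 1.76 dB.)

24 bits

N ≥ (142.9 − 1.76)/6.02 = 23.445 → N_min = 24.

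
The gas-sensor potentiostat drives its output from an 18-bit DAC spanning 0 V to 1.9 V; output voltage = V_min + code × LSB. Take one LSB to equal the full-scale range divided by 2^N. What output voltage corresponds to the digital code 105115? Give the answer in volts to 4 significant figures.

Full-scale range = 1.9 V. LSB = 1.9 V / 2^18.
V_out = 0 + 105115 × (1.9/262144) V
      = 0 V + 0.761866 V = 0.761866 V.

0.7619 V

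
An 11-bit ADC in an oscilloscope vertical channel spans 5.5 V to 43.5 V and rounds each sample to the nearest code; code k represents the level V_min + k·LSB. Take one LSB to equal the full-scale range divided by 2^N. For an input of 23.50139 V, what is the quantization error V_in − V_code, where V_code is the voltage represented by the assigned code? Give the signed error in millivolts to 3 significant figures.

+3.34 mV

Range = 43.5 − (5.5) = 38 V. LSB = 38 V / 2^11 ≈ 18.55 mV.
Position in LSBs: (23.50139 − (5.5)) × 2048/38 = 970.1802; rounding gives k = 970.
Reconstructed level: 5.5 + 970 × 38/2048 V = 23.49804688 V.
e = 23.50139 − (23.49804688) = +3.34 mV.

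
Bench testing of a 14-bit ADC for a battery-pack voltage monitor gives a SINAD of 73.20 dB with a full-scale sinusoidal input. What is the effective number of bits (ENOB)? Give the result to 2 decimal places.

Inverting SNR = 6.02 N + 1.76: N_eff = (73.20 − 1.76)/6.02 = 11.8671.

11.87 bits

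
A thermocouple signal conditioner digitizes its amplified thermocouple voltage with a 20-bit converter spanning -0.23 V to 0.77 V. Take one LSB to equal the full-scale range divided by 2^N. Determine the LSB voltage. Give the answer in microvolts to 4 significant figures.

0.9537 µV

Span: 0.77 V − (-0.23 V) = 1 V.
2^20 = 1048576 levels.
Step size = 1/1048576 V = 0.9537 µV.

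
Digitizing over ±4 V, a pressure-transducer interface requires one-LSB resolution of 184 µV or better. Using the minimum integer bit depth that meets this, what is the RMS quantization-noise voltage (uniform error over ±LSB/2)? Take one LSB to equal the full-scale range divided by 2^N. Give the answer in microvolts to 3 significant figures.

Range = 4 − (-4) = 8 V.
Required number of levels: 8/184 µV = 43478; smallest N with 2^N ≥ that is 16.
LSB = 8 V ÷ 2^16 = 8/65536 V = 122.07 µV.
RMS noise = LSB/√12 = 35.2 µV.

35.2 µV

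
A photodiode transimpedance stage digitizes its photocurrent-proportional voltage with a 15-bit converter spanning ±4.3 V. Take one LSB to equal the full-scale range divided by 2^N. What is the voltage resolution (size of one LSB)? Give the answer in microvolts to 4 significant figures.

Range = 4.3 − (-4.3) = 8.6 V.
Number of codes = 2^15 = 32768.
LSB = 8.6 V ÷ 2^15 = 8.6/32768 V = 262.5 µV.

262.5 µV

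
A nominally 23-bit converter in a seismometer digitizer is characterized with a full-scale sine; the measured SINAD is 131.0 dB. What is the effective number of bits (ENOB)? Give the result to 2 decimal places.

(131.0 − 1.76) / 6.02 = 129.24/6.02 = 21.4684 effective bits.

21.47 bits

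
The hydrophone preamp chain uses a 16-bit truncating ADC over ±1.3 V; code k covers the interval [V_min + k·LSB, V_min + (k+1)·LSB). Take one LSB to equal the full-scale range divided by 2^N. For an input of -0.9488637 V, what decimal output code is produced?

8850

Span: 1.3 V − (-1.3 V) = 2.6 V. LSB = 2.6 V / 2^16 ≈ 39.67 µV.
code = ⌊(V_in − V_min)/LSB⌋ = ⌊(V_in − V_min) × 2^16 / range⌋
     = ⌊(-0.9488637 − (-1.3)) × 65536 / 2.6⌋ = ⌊0.3511363 × 65536/2.6⌋
     = ⌊8850.796⌋ = 8850.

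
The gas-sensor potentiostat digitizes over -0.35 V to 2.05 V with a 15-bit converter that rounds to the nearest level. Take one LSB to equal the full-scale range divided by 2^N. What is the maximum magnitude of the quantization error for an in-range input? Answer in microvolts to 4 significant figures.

36.62 µV

The full-scale span is 2.05 − (-0.35) = 2.4 V.
One LSB is 2.4 V / 32768 = 73.2422 µV.
Worst-case error for round-to-nearest is half an LSB: 36.62 µV.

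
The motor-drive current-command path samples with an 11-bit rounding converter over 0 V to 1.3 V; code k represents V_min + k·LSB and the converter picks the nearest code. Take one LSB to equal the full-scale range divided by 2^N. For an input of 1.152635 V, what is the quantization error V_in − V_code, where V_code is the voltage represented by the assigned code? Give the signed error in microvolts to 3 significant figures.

Span = 1.3 V. LSB = 1.3 V / 2^11 ≈ 0.6348 mV.
(V_in − V_min)/LSB = (1.152635 − (0)) × 2048/1.3 = 1815.8434 → nearest code k = 1816.
V_code = 0 + (1816/2048) × 1.3 = 1.152734375 V.
V_in − V_code = 1.152635 − (1.152734375) = −99.4 µV.

−99.4 µV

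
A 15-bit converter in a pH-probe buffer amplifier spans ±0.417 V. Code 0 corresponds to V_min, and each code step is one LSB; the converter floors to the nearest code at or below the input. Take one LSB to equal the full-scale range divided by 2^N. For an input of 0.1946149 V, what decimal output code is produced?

The full-scale span is 0.417 − (-0.417) = 0.834 V. LSB = 0.834 V / 2^15 ≈ 25.45 µV.
code = ⌊(V_in − V_min)/LSB⌋ = ⌊(V_in − V_min) × 2^15 / range⌋
     = ⌊(0.1946149 − (-0.417)) × 32768 / 0.834⌋ = ⌊0.6116149 × 32768/0.834⌋
     = ⌊24030.452⌋ = 24030.

24030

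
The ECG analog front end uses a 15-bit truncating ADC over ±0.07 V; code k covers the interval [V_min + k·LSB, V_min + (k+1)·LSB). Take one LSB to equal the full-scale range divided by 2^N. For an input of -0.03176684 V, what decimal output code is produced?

Full-scale range = 0.07 V − (-0.07 V) = 0.14 V. LSB = 0.14 V / 2^15 ≈ 4.272 µV.
code = ⌊(V_in − V_min)/LSB⌋ = ⌊(V_in − V_min) × 2^15 / range⌋
     = ⌊(-0.03176684 − (-0.07)) × 32768 / 0.14⌋ = ⌊0.03823316 × 32768/0.14⌋
     = ⌊8948.744⌋ = 8948.

8948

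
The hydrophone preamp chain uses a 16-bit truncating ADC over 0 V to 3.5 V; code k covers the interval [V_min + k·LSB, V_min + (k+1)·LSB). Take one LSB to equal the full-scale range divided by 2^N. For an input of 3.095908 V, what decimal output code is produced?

57969

Full-scale range = 3.5 V. LSB = 3.5 V / 2^16 ≈ 53.41 µV.
code = ⌊(V_in − V_min)/LSB⌋ = ⌊(V_in − V_min) × 2^16 / range⌋
     = ⌊(3.095908 − (0)) × 65536 / 3.5⌋ = ⌊3.095908 × 65536/3.5⌋
     = ⌊57969.550⌋ = 57969.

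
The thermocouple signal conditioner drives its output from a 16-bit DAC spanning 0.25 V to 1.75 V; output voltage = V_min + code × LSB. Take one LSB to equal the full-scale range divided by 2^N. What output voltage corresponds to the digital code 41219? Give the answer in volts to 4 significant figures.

Span: 1.75 V − (0.25 V) = 1.5 V. LSB = 1.5 V / 2^16.
V_out = 0.25 + 41219 × (1.5/65536) V
      = 0.25 + 0.943428 = 1.19343 V.

1.193 V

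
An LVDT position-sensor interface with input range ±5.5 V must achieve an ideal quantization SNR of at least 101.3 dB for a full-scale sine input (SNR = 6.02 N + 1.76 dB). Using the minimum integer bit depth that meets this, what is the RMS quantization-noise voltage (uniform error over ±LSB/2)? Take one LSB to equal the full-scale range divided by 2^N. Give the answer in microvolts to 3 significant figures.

24.2 µV

Span: 5.5 V − (-5.5 V) = 11 V.
6.02 N + 1.76 ≥ 101.3 gives N ≥ 16.535, so the minimum integer is 17.
One LSB is 11 V / 131072 = 83.923 µV.
RMS noise = LSB/√12 = 24.2 µV.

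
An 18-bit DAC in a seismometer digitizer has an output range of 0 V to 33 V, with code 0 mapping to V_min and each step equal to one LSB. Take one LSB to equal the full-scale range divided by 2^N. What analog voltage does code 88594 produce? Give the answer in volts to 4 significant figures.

V_FS = 33 V. LSB = 33 V / 2^18.
Output = V_min + (88594/262144) × range = 0 + 0.337959 × 33 V
      = 0 V + 11.1527 V = 11.1527 V.

11.15 V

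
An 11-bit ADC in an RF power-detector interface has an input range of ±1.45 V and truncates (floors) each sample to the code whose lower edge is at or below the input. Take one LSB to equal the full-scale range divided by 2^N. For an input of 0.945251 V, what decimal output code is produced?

1691

Span: 1.45 V − (-1.45 V) = 2.9 V. LSB = 2.9 V / 2^11 ≈ 1.416 mV.
code = ⌊(V_in − V_min)/LSB⌋ = ⌊(V_in − V_min) × 2^11 / range⌋
     = ⌊(0.945251 − (-1.45)) × 2048 / 2.9⌋ = ⌊2.395251 × 2048/2.9⌋
     = ⌊1691.543⌋ = 1691.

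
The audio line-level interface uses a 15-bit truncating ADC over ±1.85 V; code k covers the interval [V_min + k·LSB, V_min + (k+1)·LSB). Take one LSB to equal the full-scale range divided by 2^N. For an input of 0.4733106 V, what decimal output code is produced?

20575

Range = 1.85 − (-1.85) = 3.7 V. LSB = 3.7 V / 2^15 ≈ 112.9 µV.
code = ⌊(V_in − V_min)/LSB⌋ = ⌊(V_in − V_min) × 2^15 / range⌋
     = ⌊(0.4733106 − (-1.85)) × 32768 / 3.7⌋ = ⌊2.3233106 × 32768/3.7⌋
     = ⌊20575.741⌋ = 20575.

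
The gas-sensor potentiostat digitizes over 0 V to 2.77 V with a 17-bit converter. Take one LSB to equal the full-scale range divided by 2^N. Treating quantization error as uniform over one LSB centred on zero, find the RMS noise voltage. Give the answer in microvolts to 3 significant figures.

6.10 µV

Full-scale range = 2.77 V.
LSB = 2.77 V / 2^17 = 21.133 µV.
V_rms = LSB/√12 = 21.133 µV / √12 = 6.10 µV.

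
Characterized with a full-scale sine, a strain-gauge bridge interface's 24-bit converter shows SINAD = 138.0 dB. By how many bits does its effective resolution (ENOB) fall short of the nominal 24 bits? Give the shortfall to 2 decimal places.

1.37 bits

Effective bits = (138.0 − 1.76)/6.02 = 22.6312.
24 − 22.6312 = 1.37 bits below nominal.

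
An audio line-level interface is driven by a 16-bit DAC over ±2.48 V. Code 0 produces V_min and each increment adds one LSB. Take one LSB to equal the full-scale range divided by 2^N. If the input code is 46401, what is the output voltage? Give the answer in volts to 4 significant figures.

1.032 V

Span: 2.48 V − (-2.48 V) = 4.96 V. LSB = 4.96 V / 2^16.
V_out = V_min + code × LSB = -2.48 V + 46401 × 4.96 V / 65536
      = -2.48 + 3.51179 = 1.03179 V.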